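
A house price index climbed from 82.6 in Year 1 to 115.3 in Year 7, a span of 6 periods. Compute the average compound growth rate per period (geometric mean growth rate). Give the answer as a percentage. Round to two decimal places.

Growth factor = (115.3/82.6)^(1/6) = (1.395884)^(1/6) = 1.057162
Growth rate = 1.057162 − 1 = 0.057162 = 5.7162%

5.72%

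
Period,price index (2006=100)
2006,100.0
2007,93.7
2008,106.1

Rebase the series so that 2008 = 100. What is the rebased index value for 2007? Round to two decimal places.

88.31

Rebased(2007) = 93.7 / 106.1 × 100 = 88.3129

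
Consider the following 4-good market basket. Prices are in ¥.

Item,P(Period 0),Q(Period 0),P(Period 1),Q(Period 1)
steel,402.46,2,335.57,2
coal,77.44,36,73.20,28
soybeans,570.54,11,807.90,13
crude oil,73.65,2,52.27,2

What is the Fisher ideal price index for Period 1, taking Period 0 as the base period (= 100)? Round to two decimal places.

Laspeyres component (base-period weights):
ΣP(Period 1)Q(Period 0) = 335.57×2 + 73.20×36 + 807.90×11 + 52.27×2 = 671.14 + 2635.2 + 8886.9 + 104.54 = 12297.78
ΣP(Period 0)Q(Period 0) = 402.46×2 + 77.44×36 + 570.54×11 + 73.65×2 = 804.92 + 2787.84 + 6275.94 + 147.3 = 10016
L = 12297.78 / 10016 × 100 = 122.7813
Paasche component (current-period weights):
ΣP(Period 1)Q(Period 1) = 335.57×2 + 73.20×28 + 807.90×13 + 52.27×2 = 671.14 + 2049.6 + 10502.7 + 104.54 = 13327.98
ΣP(Period 0)Q(Period 1) = 402.46×2 + 77.44×28 + 570.54×13 + 73.65×2 = 804.92 + 2168.32 + 7417.02 + 147.3 = 10537.56
P = 13327.98 / 10537.56 × 100 = 126.4807
Fisher = √(L × P) = √(122.7813 × 126.4807) = 124.6173

124.62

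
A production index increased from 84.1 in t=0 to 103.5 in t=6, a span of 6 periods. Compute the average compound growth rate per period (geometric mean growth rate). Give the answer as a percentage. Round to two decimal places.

Growth factor = (103.5/84.1)^(1/6) = (1.230678)^(1/6) = 1.035200
Growth rate = 1.035200 − 1 = 0.035200 = 3.5200%

3.52%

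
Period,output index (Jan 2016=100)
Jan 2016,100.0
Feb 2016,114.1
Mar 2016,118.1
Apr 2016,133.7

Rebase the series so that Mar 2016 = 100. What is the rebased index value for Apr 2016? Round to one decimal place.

Rebased(Apr 2016) = 133.7 / 118.1 × 100 = 113.2091

113.2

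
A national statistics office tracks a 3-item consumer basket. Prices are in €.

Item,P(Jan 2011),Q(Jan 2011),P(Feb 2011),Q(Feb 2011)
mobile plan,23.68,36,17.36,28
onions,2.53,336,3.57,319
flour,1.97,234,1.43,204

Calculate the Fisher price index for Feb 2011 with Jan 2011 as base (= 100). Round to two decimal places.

101.08

Laspeyres component (base-period weights):
ΣP(Feb 2011)Q(Jan 2011) = 17.36×36 + 3.57×336 + 1.43×234 = 624.96 + 1199.52 + 334.62 = 2159.1
ΣP(Jan 2011)Q(Jan 2011) = 23.68×36 + 2.53×336 + 1.97×234 = 852.48 + 850.08 + 460.98 = 2163.54
L = 2159.1 / 2163.54 × 100 = 99.7948
Paasche component (current-period weights):
ΣP(Feb 2011)Q(Feb 2011) = 17.36×28 + 3.57×319 + 1.43×204 = 486.08 + 1138.83 + 291.72 = 1916.63
ΣP(Jan 2011)Q(Feb 2011) = 23.68×28 + 2.53×319 + 1.97×204 = 663.04 + 807.07 + 401.88 = 1871.99
P = 1916.63 / 1871.99 × 100 = 102.3846
Fisher = √(L × P) = √(99.7948 × 102.3846) = 101.0814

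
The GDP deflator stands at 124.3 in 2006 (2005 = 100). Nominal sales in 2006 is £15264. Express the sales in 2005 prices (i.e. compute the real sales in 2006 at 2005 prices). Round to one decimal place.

Real = Nominal ÷ (Index/100) = 15264 ÷ (124.3/100)
     = 15264 ÷ 1.243 = 12279.9678

12280.0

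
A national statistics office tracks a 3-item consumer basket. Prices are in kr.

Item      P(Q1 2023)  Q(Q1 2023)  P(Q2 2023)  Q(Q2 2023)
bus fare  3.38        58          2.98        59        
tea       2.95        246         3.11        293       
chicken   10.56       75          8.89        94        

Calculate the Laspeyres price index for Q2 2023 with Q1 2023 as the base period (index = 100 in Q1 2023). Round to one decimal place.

93.6

Laspeyres price index uses base-period quantities as weights.
ΣP(Q2 2023)·Q(Q1 2023) = 2.98×58 + 3.11×246 + 8.89×75 = 172.84 + 765.06 + 666.75 = 1604.65
ΣP(Q1 2023)·Q(Q1 2023) = 3.38×58 + 2.95×246 + 10.56×75 = 196.04 + 725.7 + 792 = 1713.74
Index = 1604.65 / 1713.74 × 100 = 93.6344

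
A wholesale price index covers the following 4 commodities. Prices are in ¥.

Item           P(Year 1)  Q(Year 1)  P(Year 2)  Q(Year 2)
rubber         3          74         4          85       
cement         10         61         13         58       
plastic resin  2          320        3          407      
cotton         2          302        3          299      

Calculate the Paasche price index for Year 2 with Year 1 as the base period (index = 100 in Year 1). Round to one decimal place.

Paasche price index uses current-period quantities as weights.
ΣP(Year 2)·Q(Year 2) = 4×85 + 13×58 + 3×407 + 3×299 = 340 + 754 + 1221 + 897 = 3212
ΣP(Year 1)·Q(Year 2) = 3×85 + 10×58 + 2×407 + 2×299 = 255 + 580 + 814 + 598 = 2247
Index = 3212 / 2247 × 100 = 142.9462

142.9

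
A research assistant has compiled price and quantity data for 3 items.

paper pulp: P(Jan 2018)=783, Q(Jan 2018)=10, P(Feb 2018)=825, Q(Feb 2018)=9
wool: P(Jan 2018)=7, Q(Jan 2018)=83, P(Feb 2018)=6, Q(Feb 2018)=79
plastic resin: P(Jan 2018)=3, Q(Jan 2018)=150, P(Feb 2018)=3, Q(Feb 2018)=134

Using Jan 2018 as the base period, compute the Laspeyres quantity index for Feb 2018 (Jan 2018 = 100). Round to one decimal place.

90.3

Laspeyres quantity index uses base-period prices as weights.
ΣP(Jan 2018)·Q(Feb 2018) = 783×9 + 7×79 + 3×134 = 7047 + 553 + 402 = 8002
ΣP(Jan 2018)·Q(Jan 2018) = 783×10 + 7×83 + 3×150 = 7830 + 581 + 450 = 8861
Index = 8002 / 8861 × 100 = 90.3058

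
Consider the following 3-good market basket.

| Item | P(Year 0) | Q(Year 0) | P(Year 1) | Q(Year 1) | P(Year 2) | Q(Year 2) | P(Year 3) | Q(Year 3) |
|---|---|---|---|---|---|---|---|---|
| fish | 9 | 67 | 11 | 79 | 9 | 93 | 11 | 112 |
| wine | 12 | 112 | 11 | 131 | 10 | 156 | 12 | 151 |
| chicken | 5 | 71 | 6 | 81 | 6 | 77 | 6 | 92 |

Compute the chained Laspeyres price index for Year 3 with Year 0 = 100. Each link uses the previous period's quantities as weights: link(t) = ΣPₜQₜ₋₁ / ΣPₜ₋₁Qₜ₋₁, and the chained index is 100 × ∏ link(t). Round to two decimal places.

109.54

Link Year 0→Year 1:
ΣP(Year 1)Q(Year 0) = 11×67 + 11×112 + 6×71 = 737 + 1232 + 426 = 2395
ΣP(Year 0)Q(Year 0) = 9×67 + 12×112 + 5×71 = 603 + 1344 + 355 = 2302
link = 2395/2302 = 1.040400
Link Year 1→Year 2:
ΣP(Year 2)Q(Year 1) = 9×79 + 10×131 + 6×81 = 711 + 1310 + 486 = 2507
ΣP(Year 1)Q(Year 1) = 11×79 + 11×131 + 6×81 = 869 + 1441 + 486 = 2796
link = 2507/2796 = 0.896638
Link Year 2→Year 3:
ΣP(Year 3)Q(Year 2) = 11×93 + 12×156 + 6×77 = 1023 + 1872 + 462 = 3357
ΣP(Year 2)Q(Year 2) = 9×93 + 10×156 + 6×77 = 837 + 1560 + 462 = 2859
link = 3357/2859 = 1.174187
Chained index = 100 × 1.040400 × 0.896638 × 1.174187 = 109.5354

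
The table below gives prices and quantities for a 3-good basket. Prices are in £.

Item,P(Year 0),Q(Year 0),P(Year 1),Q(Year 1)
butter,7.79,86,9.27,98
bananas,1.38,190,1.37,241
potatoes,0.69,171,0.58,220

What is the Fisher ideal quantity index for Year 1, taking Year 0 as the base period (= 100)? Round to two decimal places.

118.47

Laspeyres component (base-period weights):
ΣP(Year 0)Q(Year 1) = 7.79×98 + 1.38×241 + 0.69×220 = 763.42 + 332.58 + 151.8 = 1247.8
ΣP(Year 0)Q(Year 0) = 7.79×86 + 1.38×190 + 0.69×171 = 669.94 + 262.2 + 117.99 = 1050.13
L = 1247.8 / 1050.13 × 100 = 118.8234
Paasche component (current-period weights):
ΣP(Year 1)Q(Year 1) = 9.27×98 + 1.37×241 + 0.58×220 = 908.46 + 330.17 + 127.6 = 1366.23
ΣP(Year 1)Q(Year 0) = 9.27×86 + 1.37×190 + 0.58×171 = 797.22 + 260.3 + 99.18 = 1156.7
P = 1366.23 / 1156.7 × 100 = 118.1145
Fisher = √(L × P) = √(118.8234 × 118.1145) = 118.4684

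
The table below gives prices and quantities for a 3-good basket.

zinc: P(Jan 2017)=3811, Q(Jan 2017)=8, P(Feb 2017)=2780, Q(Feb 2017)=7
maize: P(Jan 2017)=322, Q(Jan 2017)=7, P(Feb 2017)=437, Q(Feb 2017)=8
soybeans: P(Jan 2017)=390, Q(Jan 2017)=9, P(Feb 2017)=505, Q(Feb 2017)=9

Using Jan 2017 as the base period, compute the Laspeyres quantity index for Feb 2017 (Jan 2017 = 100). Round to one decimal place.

Laspeyres quantity index uses base-period prices as weights.
ΣP(Jan 2017)·Q(Feb 2017) = 3811×7 + 322×8 + 390×9 = 26677 + 2576 + 3510 = 32763
ΣP(Jan 2017)·Q(Jan 2017) = 3811×8 + 322×7 + 390×9 = 30488 + 2254 + 3510 = 36252
Index = 32763 / 36252 × 100 = 90.3757

90.4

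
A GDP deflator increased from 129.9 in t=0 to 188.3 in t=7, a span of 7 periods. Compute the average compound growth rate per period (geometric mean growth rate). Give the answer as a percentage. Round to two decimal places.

Growth factor = (188.3/129.9)^(1/7) = (1.449577)^(1/7) = 1.054471
Growth rate = 1.054471 − 1 = 0.054471 = 5.4471%

5.45%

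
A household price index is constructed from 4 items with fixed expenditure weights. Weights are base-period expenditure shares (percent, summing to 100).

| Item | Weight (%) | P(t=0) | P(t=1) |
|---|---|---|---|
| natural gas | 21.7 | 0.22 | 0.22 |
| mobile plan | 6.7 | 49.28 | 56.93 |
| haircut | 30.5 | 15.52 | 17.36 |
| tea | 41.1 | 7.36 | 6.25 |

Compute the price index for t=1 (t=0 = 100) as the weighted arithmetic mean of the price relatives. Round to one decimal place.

natural gas: 21.7 × (0.22/0.22) = 21.7 × 1.000000 = 21.7000
mobile plan: 6.7 × (56.93/49.28) = 6.7 × 1.155235 = 7.7401
haircut: 30.5 × (17.36/15.52) = 30.5 × 1.118557 = 34.1160
tea: 41.1 × (6.25/7.36) = 41.1 × 0.849185 = 34.9015
Index = Σ wᵢ·(p₁ᵢ/p₀ᵢ) = 21.7000 + 7.7401 + 34.1160 + 34.9015 = 98.4576

98.5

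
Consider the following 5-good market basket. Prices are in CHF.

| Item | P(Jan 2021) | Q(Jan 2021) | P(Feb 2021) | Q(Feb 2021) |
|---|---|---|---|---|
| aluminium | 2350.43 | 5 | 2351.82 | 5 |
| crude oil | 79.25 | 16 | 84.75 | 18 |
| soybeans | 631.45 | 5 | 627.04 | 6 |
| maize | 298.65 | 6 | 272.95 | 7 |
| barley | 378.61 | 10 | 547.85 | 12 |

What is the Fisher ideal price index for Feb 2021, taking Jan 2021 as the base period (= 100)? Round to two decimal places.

Laspeyres component (base-period weights):
ΣP(Feb 2021)Q(Jan 2021) = 2351.82×5 + 84.75×16 + 627.04×5 + 272.95×6 + 547.85×10 = 11759.1 + 1356 + 3135.2 + 1637.7 + 5478.5 = 23366.5
ΣP(Jan 2021)Q(Jan 2021) = 2350.43×5 + 79.25×16 + 631.45×5 + 298.65×6 + 378.61×10 = 11752.15 + 1268 + 3157.25 + 1791.9 + 3786.1 = 21755.4
L = 23366.5 / 21755.4 × 100 = 107.4055
Paasche component (current-period weights):
ΣP(Feb 2021)Q(Feb 2021) = 2351.82×5 + 84.75×18 + 627.04×6 + 272.95×7 + 547.85×12 = 11759.1 + 1525.5 + 3762.24 + 1910.65 + 6574.2 = 25531.69
ΣP(Jan 2021)Q(Feb 2021) = 2350.43×5 + 79.25×18 + 631.45×6 + 298.65×7 + 378.61×12 = 11752.15 + 1426.5 + 3788.7 + 2090.55 + 4543.32 = 23601.22
P = 25531.69 / 23601.22 × 100 = 108.1795
Fisher = √(L × P) = √(107.4055 × 108.1795) = 107.7918

107.79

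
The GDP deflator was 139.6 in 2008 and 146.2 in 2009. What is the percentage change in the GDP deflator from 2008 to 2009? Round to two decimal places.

4.73%

Change = (146.2 − 139.6) / 139.6 × 100
       = 6.6 / 139.6 × 100 = 4.7278%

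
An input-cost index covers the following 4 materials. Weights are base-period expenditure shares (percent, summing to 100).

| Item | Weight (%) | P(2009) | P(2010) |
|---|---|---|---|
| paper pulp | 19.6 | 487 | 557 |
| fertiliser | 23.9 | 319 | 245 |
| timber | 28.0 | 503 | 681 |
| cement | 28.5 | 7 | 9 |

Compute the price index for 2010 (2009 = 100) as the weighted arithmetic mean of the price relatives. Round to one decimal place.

paper pulp: 19.6 × (557/487) = 19.6 × 1.143737 = 22.4172
fertiliser: 23.9 × (245/319) = 23.9 × 0.768025 = 18.3558
timber: 28.0 × (681/503) = 28.0 × 1.353877 = 37.9085
cement: 28.5 × (9/7) = 28.5 × 1.285714 = 36.6429
Index = Σ wᵢ·(p₁ᵢ/p₀ᵢ) = 22.4172 + 18.3558 + 37.9085 + 36.6429 = 115.3245

115.3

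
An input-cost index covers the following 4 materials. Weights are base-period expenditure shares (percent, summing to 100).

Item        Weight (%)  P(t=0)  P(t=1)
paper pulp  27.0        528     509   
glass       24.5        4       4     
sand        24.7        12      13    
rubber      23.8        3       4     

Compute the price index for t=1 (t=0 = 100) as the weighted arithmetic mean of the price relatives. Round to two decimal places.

109.02

paper pulp: 27.0 × (509/528) = 27.0 × 0.964015 = 26.0284
glass: 24.5 × (4/4) = 24.5 × 1.000000 = 24.5000
sand: 24.7 × (13/12) = 24.7 × 1.083333 = 26.7583
rubber: 23.8 × (4/3) = 23.8 × 1.333333 = 31.7333
Index = Σ wᵢ·(p₁ᵢ/p₀ᵢ) = 26.0284 + 24.5000 + 26.7583 + 31.7333 = 109.0201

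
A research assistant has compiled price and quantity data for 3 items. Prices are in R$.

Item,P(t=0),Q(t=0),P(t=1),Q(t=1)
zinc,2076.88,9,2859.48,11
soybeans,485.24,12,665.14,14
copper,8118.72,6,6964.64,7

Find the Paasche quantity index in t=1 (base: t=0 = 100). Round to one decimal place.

118.6

Paasche quantity index uses current-period prices as weights.
ΣP(t=1)·Q(t=1) = 2859.48×11 + 665.14×14 + 6964.64×7 = 31454.28 + 9311.96 + 48752.48 = 89518.72
ΣP(t=1)·Q(t=0) = 2859.48×9 + 665.14×12 + 6964.64×6 = 25735.32 + 7981.68 + 41787.84 = 75504.84
Index = 89518.72 / 75504.84 × 100 = 118.5602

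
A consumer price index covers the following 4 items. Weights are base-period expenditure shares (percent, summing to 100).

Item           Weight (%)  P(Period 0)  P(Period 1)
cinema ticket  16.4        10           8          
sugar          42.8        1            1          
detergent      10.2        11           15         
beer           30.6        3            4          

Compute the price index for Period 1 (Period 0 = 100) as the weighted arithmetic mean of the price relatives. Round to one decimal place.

110.6

cinema ticket: 16.4 × (8/10) = 16.4 × 0.800000 = 13.1200
sugar: 42.8 × (1/1) = 42.8 × 1.000000 = 42.8000
detergent: 10.2 × (15/11) = 10.2 × 1.363636 = 13.9091
beer: 30.6 × (4/3) = 30.6 × 1.333333 = 40.8000
Index = Σ wᵢ·(p₁ᵢ/p₀ᵢ) = 13.1200 + 42.8000 + 13.9091 + 40.8000 = 110.6291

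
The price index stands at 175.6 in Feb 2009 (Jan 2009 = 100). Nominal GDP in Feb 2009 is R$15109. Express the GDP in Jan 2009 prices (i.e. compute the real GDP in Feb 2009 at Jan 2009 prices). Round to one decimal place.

Real = Nominal ÷ (Index/100) = 15109 ÷ (175.6/100)
     = 15109 ÷ 1.756 = 8604.2141

8604.2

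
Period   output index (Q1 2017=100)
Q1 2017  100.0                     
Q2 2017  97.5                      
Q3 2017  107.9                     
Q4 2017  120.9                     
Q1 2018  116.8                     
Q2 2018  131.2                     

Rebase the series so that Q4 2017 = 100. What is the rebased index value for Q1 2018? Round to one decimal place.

96.6

Rebased(Q1 2018) = 116.8 / 120.9 × 100 = 96.6088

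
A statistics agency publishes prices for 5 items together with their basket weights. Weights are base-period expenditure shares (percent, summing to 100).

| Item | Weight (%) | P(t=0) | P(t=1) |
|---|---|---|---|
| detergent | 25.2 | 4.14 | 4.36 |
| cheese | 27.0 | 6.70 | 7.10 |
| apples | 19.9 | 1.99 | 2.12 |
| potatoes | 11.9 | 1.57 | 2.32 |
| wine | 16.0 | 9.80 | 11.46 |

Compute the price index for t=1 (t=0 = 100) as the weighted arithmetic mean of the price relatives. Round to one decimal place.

detergent: 25.2 × (4.36/4.14) = 25.2 × 1.053140 = 26.5391
cheese: 27.0 × (7.10/6.70) = 27.0 × 1.059701 = 28.6119
apples: 19.9 × (2.12/1.99) = 19.9 × 1.065327 = 21.2000
potatoes: 11.9 × (2.32/1.57) = 11.9 × 1.477707 = 17.5847
wine: 16.0 × (11.46/9.80) = 16.0 × 1.169388 = 18.7102
Index = Σ wᵢ·(p₁ᵢ/p₀ᵢ) = 26.5391 + 28.6119 + 21.2000 + 17.5847 + 18.7102 = 112.6460

112.6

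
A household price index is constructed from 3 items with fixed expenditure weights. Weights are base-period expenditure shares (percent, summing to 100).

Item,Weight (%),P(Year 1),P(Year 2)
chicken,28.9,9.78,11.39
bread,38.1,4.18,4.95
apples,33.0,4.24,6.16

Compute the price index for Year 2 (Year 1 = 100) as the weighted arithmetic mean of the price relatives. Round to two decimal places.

chicken: 28.9 × (11.39/9.78) = 28.9 × 1.164622 = 33.6576
bread: 38.1 × (4.95/4.18) = 38.1 × 1.184211 = 45.1184
apples: 33.0 × (6.16/4.24) = 33.0 × 1.452830 = 47.9434
Index = Σ wᵢ·(p₁ᵢ/p₀ᵢ) = 33.6576 + 45.1184 + 47.9434 = 126.7194

126.72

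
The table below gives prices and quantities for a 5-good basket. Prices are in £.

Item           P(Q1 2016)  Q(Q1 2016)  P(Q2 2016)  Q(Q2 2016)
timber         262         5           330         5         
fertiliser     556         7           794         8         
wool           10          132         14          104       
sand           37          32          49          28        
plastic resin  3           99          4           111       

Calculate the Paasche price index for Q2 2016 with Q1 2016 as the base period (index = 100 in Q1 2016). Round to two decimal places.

Paasche price index uses current-period quantities as weights.
ΣP(Q2 2016)·Q(Q2 2016) = 330×5 + 794×8 + 14×104 + 49×28 + 4×111 = 1650 + 6352 + 1456 + 1372 + 444 = 11274
ΣP(Q1 2016)·Q(Q2 2016) = 262×5 + 556×8 + 10×104 + 37×28 + 3×111 = 1310 + 4448 + 1040 + 1036 + 333 = 8167
Index = 11274 / 8167 × 100 = 138.0433

138.04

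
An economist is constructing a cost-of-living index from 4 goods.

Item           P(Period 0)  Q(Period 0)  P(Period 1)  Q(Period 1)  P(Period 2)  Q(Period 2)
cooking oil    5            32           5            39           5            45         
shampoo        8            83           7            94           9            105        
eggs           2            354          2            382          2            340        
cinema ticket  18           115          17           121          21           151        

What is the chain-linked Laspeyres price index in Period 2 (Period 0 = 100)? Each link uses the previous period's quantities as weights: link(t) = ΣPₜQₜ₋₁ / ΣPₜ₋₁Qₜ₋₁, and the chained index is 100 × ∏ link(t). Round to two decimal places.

Link Period 0→Period 1:
ΣP(Period 1)Q(Period 0) = 5×32 + 7×83 + 2×354 + 17×115 = 160 + 581 + 708 + 1955 = 3404
ΣP(Period 0)Q(Period 0) = 5×32 + 8×83 + 2×354 + 18×115 = 160 + 664 + 708 + 2070 = 3602
link = 3404/3602 = 0.945031
Link Period 1→Period 2:
ΣP(Period 2)Q(Period 1) = 5×39 + 9×94 + 2×382 + 21×121 = 195 + 846 + 764 + 2541 = 4346
ΣP(Period 1)Q(Period 1) = 5×39 + 7×94 + 2×382 + 17×121 = 195 + 658 + 764 + 2057 = 3674
link = 4346/3674 = 1.182907
Chained index = 100 × 0.945031 × 1.182907 = 111.7883

111.79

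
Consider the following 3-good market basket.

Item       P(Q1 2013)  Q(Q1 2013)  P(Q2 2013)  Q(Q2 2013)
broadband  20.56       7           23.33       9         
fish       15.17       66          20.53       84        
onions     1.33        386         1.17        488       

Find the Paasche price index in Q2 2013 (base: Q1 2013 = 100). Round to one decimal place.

118.8

Paasche price index uses current-period quantities as weights.
ΣP(Q2 2013)·Q(Q2 2013) = 23.33×9 + 20.53×84 + 1.17×488 = 209.97 + 1724.52 + 570.96 = 2505.45
ΣP(Q1 2013)·Q(Q2 2013) = 20.56×9 + 15.17×84 + 1.33×488 = 185.04 + 1274.28 + 649.04 = 2108.36
Index = 2505.45 / 2108.36 × 100 = 118.8341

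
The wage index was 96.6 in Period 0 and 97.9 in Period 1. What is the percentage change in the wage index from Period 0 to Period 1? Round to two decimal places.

1.35%

Change = (97.9 − 96.6) / 96.6 × 100
       = 1.3 / 96.6 × 100 = 1.3458%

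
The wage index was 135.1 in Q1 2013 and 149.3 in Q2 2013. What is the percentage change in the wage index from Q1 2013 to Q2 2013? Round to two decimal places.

10.51%

Change = (149.3 − 135.1) / 135.1 × 100
       = 14.2 / 135.1 × 100 = 10.5107%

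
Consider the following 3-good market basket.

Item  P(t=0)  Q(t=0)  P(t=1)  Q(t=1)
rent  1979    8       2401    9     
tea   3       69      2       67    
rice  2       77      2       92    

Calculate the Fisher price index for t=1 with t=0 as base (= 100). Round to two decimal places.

120.46

Laspeyres component (base-period weights):
ΣP(t=1)Q(t=0) = 2401×8 + 2×69 + 2×77 = 19208 + 138 + 154 = 19500
ΣP(t=0)Q(t=0) = 1979×8 + 3×69 + 2×77 = 15832 + 207 + 154 = 16193
L = 19500 / 16193 × 100 = 120.4224
Paasche component (current-period weights):
ΣP(t=1)Q(t=1) = 2401×9 + 2×67 + 2×92 = 21609 + 134 + 184 = 21927
ΣP(t=0)Q(t=1) = 1979×9 + 3×67 + 2×92 = 17811 + 201 + 184 = 18196
P = 21927 / 18196 × 100 = 120.5045
Fisher = √(L × P) = √(120.4224 × 120.5045) = 120.4634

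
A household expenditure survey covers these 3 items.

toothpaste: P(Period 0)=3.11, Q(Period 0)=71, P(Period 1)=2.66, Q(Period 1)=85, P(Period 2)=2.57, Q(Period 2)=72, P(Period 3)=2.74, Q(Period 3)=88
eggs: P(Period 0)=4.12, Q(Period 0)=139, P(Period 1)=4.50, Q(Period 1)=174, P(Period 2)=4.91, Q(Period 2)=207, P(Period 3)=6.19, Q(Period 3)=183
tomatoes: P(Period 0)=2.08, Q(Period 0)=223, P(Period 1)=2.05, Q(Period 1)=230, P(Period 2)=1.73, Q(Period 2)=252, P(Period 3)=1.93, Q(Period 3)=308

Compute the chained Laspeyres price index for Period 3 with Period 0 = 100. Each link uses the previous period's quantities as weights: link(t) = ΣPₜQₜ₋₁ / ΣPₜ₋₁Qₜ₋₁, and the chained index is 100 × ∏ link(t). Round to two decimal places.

120.55

Link Period 0→Period 1:
ΣP(Period 1)Q(Period 0) = 2.66×71 + 4.50×139 + 2.05×223 = 188.86 + 625.5 + 457.15 = 1271.51
ΣP(Period 0)Q(Period 0) = 3.11×71 + 4.12×139 + 2.08×223 = 220.81 + 572.68 + 463.84 = 1257.33
link = 1271.51/1257.33 = 1.011278
Link Period 1→Period 2:
ΣP(Period 2)Q(Period 1) = 2.57×85 + 4.91×174 + 1.73×230 = 218.45 + 854.34 + 397.9 = 1470.69
ΣP(Period 1)Q(Period 1) = 2.66×85 + 4.50×174 + 2.05×230 = 226.1 + 783 + 471.5 = 1480.6
link = 1470.69/1480.6 = 0.993307
Link Period 2→Period 3:
ΣP(Period 3)Q(Period 2) = 2.74×72 + 6.19×207 + 1.93×252 = 197.28 + 1281.33 + 486.36 = 1964.97
ΣP(Period 2)Q(Period 2) = 2.57×72 + 4.91×207 + 1.73×252 = 185.04 + 1016.37 + 435.96 = 1637.37
link = 1964.97/1637.37 = 1.200077
Chained index = 100 × 1.011278 × 0.993307 × 1.200077 = 120.5488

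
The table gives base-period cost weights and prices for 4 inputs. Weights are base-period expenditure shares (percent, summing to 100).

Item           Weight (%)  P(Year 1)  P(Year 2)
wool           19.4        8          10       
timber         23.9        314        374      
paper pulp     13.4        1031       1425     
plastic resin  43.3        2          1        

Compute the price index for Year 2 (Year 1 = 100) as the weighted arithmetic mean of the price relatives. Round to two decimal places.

92.89

wool: 19.4 × (10/8) = 19.4 × 1.250000 = 24.2500
timber: 23.9 × (374/314) = 23.9 × 1.191083 = 28.4669
paper pulp: 13.4 × (1425/1031) = 13.4 × 1.382153 = 18.5209
plastic resin: 43.3 × (1/2) = 43.3 × 0.500000 = 21.6500
Index = Σ wᵢ·(p₁ᵢ/p₀ᵢ) = 24.2500 + 28.4669 + 18.5209 + 21.6500 = 92.8877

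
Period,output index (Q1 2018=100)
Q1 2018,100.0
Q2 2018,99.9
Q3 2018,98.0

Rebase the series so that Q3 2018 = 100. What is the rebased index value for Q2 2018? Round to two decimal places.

101.94

Rebased(Q2 2018) = 99.9 / 98.0 × 100 = 101.9388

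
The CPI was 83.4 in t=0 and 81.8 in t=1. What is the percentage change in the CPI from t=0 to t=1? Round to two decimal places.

Change = (81.8 − 83.4) / 83.4 × 100
       = -1.6 / 83.4 × 100 = -1.9185%

-1.92%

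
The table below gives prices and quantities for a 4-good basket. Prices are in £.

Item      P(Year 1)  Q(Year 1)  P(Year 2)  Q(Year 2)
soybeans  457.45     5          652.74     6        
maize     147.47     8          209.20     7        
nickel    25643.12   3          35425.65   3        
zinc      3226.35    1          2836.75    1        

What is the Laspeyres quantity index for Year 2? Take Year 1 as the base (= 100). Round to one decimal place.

Laspeyres quantity index uses base-period prices as weights.
ΣP(Year 1)·Q(Year 2) = 457.45×6 + 147.47×7 + 25643.12×3 + 3226.35×1 = 2744.7 + 1032.29 + 76929.36 + 3226.35 = 83932.7
ΣP(Year 1)·Q(Year 1) = 457.45×5 + 147.47×8 + 25643.12×3 + 3226.35×1 = 2287.25 + 1179.76 + 76929.36 + 3226.35 = 83622.72
Index = 83932.7 / 83622.72 × 100 = 100.3707

100.4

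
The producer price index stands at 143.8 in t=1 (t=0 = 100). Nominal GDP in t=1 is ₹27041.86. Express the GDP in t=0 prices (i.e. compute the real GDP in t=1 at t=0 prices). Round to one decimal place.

Real = Nominal ÷ (Index/100) = 27041.86 ÷ (143.8/100)
     = 27041.86 ÷ 1.438 = 18805.1878

18805.2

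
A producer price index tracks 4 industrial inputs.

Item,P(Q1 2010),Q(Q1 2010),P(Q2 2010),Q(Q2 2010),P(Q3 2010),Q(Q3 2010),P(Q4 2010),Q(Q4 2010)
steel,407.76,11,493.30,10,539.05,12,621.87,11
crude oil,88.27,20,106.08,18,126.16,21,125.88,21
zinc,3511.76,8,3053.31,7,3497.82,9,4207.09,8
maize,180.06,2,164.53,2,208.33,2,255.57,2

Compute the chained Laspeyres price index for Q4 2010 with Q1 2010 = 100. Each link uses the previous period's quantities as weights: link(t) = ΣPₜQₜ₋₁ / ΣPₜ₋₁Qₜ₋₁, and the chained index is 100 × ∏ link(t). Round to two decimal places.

Link Q1 2010→Q2 2010:
ΣP(Q2 2010)Q(Q1 2010) = 493.30×11 + 106.08×20 + 3053.31×8 + 164.53×2 = 5426.3 + 2121.6 + 24426.48 + 329.06 = 32303.44
ΣP(Q1 2010)Q(Q1 2010) = 407.76×11 + 88.27×20 + 3511.76×8 + 180.06×2 = 4485.36 + 1765.4 + 28094.08 + 360.12 = 34704.96
link = 32303.44/34704.96 = 0.930802
Link Q2 2010→Q3 2010:
ΣP(Q3 2010)Q(Q2 2010) = 539.05×10 + 126.16×18 + 3497.82×7 + 208.33×2 = 5390.5 + 2270.88 + 24484.74 + 416.66 = 32562.78
ΣP(Q2 2010)Q(Q2 2010) = 493.30×10 + 106.08×18 + 3053.31×7 + 164.53×2 = 4933 + 1909.44 + 21373.17 + 329.06 = 28544.67
link = 32562.78/28544.67 = 1.140766
Link Q3 2010→Q4 2010:
ΣP(Q4 2010)Q(Q3 2010) = 621.87×12 + 125.88×21 + 4207.09×9 + 255.57×2 = 7462.44 + 2643.48 + 37863.81 + 511.14 = 48480.87
ΣP(Q3 2010)Q(Q3 2010) = 539.05×12 + 126.16×21 + 3497.82×9 + 208.33×2 = 6468.6 + 2649.36 + 31480.38 + 416.66 = 41015
link = 48480.87/41015 = 1.182028
Chained index = 100 × 0.930802 × 1.140766 × 1.182028 = 125.5109

125.51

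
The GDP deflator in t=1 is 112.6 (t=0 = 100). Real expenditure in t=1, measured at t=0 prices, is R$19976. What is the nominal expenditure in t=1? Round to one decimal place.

Nominal = Real × (Index/100) = 19976 × (112.6/100)
        = 19976 × 1.126 = 22492.9760

22493.0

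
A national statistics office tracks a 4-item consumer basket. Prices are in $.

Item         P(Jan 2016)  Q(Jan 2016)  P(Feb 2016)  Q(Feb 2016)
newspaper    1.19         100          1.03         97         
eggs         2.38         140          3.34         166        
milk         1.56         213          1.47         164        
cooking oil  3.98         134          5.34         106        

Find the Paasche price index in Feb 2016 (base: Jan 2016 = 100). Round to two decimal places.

123.00

Paasche price index uses current-period quantities as weights.
ΣP(Feb 2016)·Q(Feb 2016) = 1.03×97 + 3.34×166 + 1.47×164 + 5.34×106 = 99.91 + 554.44 + 241.08 + 566.04 = 1461.47
ΣP(Jan 2016)·Q(Feb 2016) = 1.19×97 + 2.38×166 + 1.56×164 + 3.98×106 = 115.43 + 395.08 + 255.84 + 421.88 = 1188.23
Index = 1461.47 / 1188.23 × 100 = 122.9955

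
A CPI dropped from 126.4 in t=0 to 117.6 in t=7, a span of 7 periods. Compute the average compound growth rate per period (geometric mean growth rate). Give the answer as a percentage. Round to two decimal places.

Growth factor = (117.6/126.4)^(1/7) = (0.930380)^(1/7) = 0.989744
Growth rate = 0.989744 − 1 = -0.010256 = -1.0256%

-1.03%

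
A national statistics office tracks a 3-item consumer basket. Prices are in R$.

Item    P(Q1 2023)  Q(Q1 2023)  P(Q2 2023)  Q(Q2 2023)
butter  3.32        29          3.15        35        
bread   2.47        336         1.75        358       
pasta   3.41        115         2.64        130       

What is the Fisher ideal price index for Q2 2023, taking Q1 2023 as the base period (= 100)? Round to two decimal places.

74.68

Laspeyres component (base-period weights):
ΣP(Q2 2023)Q(Q1 2023) = 3.15×29 + 1.75×336 + 2.64×115 = 91.35 + 588 + 303.6 = 982.95
ΣP(Q1 2023)Q(Q1 2023) = 3.32×29 + 2.47×336 + 3.41×115 = 96.28 + 829.92 + 392.15 = 1318.35
L = 982.95 / 1318.35 × 100 = 74.5591
Paasche component (current-period weights):
ΣP(Q2 2023)Q(Q2 2023) = 3.15×35 + 1.75×358 + 2.64×130 = 110.25 + 626.5 + 343.2 = 1079.95
ΣP(Q1 2023)Q(Q2 2023) = 3.32×35 + 2.47×358 + 3.41×130 = 116.2 + 884.26 + 443.3 = 1443.76
P = 1079.95 / 1443.76 × 100 = 74.8012
Fisher = √(L × P) = √(74.5591 × 74.8012) = 74.6801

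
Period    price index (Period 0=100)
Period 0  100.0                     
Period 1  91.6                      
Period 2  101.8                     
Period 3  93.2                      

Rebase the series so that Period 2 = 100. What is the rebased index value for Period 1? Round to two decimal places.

Rebased(Period 1) = 91.6 / 101.8 × 100 = 89.9804

89.98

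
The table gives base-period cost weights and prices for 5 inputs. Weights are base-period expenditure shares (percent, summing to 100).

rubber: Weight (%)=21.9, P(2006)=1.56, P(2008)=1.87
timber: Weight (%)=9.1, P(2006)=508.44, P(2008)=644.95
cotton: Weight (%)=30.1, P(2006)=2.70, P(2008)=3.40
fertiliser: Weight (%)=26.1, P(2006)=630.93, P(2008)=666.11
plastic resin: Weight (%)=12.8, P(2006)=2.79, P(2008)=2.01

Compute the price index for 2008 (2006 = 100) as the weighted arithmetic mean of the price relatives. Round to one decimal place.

rubber: 21.9 × (1.87/1.56) = 21.9 × 1.198718 = 26.2519
timber: 9.1 × (644.95/508.44) = 9.1 × 1.268488 = 11.5432
cotton: 30.1 × (3.40/2.70) = 30.1 × 1.259259 = 37.9037
fertiliser: 26.1 × (666.11/630.93) = 26.1 × 1.055759 = 27.5553
plastic resin: 12.8 × (2.01/2.79) = 12.8 × 0.720430 = 9.2215
Index = Σ wᵢ·(p₁ᵢ/p₀ᵢ) = 26.2519 + 11.5432 + 37.9037 + 27.5553 + 9.2215 = 112.4757

112.5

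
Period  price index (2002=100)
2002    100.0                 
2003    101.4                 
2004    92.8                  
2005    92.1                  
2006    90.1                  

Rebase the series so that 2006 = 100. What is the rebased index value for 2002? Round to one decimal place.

Rebased(2002) = 100.0 / 90.1 × 100 = 110.9878

111.0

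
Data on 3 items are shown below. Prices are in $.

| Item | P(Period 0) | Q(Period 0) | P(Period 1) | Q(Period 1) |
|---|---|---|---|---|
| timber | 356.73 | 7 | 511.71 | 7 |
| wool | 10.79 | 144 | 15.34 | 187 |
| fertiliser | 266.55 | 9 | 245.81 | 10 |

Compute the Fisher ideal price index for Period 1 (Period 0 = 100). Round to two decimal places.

Laspeyres component (base-period weights):
ΣP(Period 1)Q(Period 0) = 511.71×7 + 15.34×144 + 245.81×9 = 3581.97 + 2208.96 + 2212.29 = 8003.22
ΣP(Period 0)Q(Period 0) = 356.73×7 + 10.79×144 + 266.55×9 = 2497.11 + 1553.76 + 2398.95 = 6449.82
L = 8003.22 / 6449.82 × 100 = 124.0844
Paasche component (current-period weights):
ΣP(Period 1)Q(Period 1) = 511.71×7 + 15.34×187 + 245.81×10 = 3581.97 + 2868.58 + 2458.1 = 8908.65
ΣP(Period 0)Q(Period 1) = 356.73×7 + 10.79×187 + 266.55×10 = 2497.11 + 2017.73 + 2665.5 = 7180.34
P = 8908.65 / 7180.34 × 100 = 124.0700
Fisher = √(L × P) = √(124.0844 × 124.0700) = 124.0772

124.08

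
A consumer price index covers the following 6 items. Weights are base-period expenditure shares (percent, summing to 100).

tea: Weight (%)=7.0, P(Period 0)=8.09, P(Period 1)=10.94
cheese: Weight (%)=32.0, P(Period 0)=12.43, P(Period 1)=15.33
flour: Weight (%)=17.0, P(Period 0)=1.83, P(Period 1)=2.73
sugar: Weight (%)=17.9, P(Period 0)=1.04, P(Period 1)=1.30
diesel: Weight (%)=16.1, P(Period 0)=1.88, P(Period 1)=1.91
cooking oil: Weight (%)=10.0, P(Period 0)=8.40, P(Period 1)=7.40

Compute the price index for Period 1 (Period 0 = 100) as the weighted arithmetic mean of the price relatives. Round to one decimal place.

tea: 7.0 × (10.94/8.09) = 7.0 × 1.352287 = 9.4660
cheese: 32.0 × (15.33/12.43) = 32.0 × 1.233307 = 39.4658
flour: 17.0 × (2.73/1.83) = 17.0 × 1.491803 = 25.3607
sugar: 17.9 × (1.30/1.04) = 17.9 × 1.250000 = 22.3750
diesel: 16.1 × (1.91/1.88) = 16.1 × 1.015957 = 16.3569
cooking oil: 10.0 × (7.40/8.40) = 10.0 × 0.880952 = 8.8095
Index = Σ wᵢ·(p₁ᵢ/p₀ᵢ) = 9.4660 + 39.4658 + 25.3607 + 22.3750 + 16.3569 + 8.8095 = 121.8339

121.8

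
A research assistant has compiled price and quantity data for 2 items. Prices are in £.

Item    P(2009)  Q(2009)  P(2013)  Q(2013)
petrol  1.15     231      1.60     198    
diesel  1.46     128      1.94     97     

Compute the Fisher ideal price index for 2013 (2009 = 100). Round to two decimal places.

136.64

Laspeyres component (base-period weights):
ΣP(2013)Q(2009) = 1.60×231 + 1.94×128 = 369.6 + 248.32 = 617.92
ΣP(2009)Q(2009) = 1.15×231 + 1.46×128 = 265.65 + 186.88 = 452.53
L = 617.92 / 452.53 × 100 = 136.5479
Paasche component (current-period weights):
ΣP(2013)Q(2013) = 1.60×198 + 1.94×97 = 316.8 + 188.18 = 504.98
ΣP(2009)Q(2013) = 1.15×198 + 1.46×97 = 227.7 + 141.62 = 369.32
P = 504.98 / 369.32 × 100 = 136.7324
Fisher = √(L × P) = √(136.5479 × 136.7324) = 136.6401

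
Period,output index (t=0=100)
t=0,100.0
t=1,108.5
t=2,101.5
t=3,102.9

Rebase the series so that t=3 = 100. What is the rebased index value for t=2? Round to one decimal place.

Rebased(t=2) = 101.5 / 102.9 × 100 = 98.6395

98.6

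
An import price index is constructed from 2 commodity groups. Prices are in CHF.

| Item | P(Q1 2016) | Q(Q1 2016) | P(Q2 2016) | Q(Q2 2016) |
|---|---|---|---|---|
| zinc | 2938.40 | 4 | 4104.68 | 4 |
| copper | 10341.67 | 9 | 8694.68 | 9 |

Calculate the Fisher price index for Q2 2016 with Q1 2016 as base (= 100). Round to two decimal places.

Laspeyres component (base-period weights):
ΣP(Q2 2016)Q(Q1 2016) = 4104.68×4 + 8694.68×9 = 16418.72 + 78252.12 = 94670.84
ΣP(Q1 2016)Q(Q1 2016) = 2938.40×4 + 10341.67×9 = 11753.6 + 93075.03 = 104828.63
L = 94670.84 / 104828.63 × 100 = 90.3101
Paasche component (current-period weights):
ΣP(Q2 2016)Q(Q2 2016) = 4104.68×4 + 8694.68×9 = 16418.72 + 78252.12 = 94670.84
ΣP(Q1 2016)Q(Q2 2016) = 2938.40×4 + 10341.67×9 = 11753.6 + 93075.03 = 104828.63
P = 94670.84 / 104828.63 × 100 = 90.3101
Fisher = √(L × P) = √(90.3101 × 90.3101) = 90.3101

90.31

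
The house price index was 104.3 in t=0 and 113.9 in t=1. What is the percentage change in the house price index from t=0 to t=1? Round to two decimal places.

9.20%

Change = (113.9 − 104.3) / 104.3 × 100
       = 9.6 / 104.3 × 100 = 9.2042%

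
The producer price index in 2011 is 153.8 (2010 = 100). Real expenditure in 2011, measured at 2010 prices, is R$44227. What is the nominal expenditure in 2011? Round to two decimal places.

Nominal = Real × (Index/100) = 44227 × (153.8/100)
        = 44227 × 1.538 = 68021.1260

68021.13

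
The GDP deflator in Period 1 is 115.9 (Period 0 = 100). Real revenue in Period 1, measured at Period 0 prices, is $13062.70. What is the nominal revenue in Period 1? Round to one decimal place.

Nominal = Real × (Index/100) = 13062.70 × (115.9/100)
        = 13062.70 × 1.159 = 15139.6693

15139.7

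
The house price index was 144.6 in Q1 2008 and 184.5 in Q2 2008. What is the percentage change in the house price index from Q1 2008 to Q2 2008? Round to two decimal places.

27.59%

Change = (184.5 − 144.6) / 144.6 × 100
       = 39.9 / 144.6 × 100 = 27.5934%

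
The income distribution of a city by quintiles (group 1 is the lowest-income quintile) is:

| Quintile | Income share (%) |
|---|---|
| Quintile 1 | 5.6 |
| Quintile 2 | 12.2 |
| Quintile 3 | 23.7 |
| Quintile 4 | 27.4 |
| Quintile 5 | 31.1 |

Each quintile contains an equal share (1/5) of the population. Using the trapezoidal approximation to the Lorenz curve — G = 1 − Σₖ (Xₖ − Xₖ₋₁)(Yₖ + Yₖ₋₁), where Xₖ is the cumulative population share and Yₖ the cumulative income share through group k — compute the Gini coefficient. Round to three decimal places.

Cumulative income shares Yₖ: 0.0560, 0.1780, 0.4150, 0.6890, 1.0000
Σ (Xₖ−Xₖ₋₁)(Yₖ+Yₖ₋₁) = (1/5)(0.0560+0.0000) + (1/5)(0.1780+0.0560) + (1/5)(0.4150+0.1780) + (1/5)(0.6890+0.4150) + (1/5)(1.0000+0.6890)
  = 0.0112 + 0.0468 + 0.1186 + 0.2208 + 0.3378 = 0.7352
G = 1 − 0.7352 = 0.2648

0.265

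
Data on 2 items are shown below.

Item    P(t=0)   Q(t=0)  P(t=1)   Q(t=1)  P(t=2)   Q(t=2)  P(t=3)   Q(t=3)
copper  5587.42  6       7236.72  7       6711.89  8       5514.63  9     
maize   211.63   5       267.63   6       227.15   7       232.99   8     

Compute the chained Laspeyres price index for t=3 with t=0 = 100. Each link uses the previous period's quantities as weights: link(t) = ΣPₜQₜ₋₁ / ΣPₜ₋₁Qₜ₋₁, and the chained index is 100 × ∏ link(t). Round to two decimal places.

99.07

Link t=0→t=1:
ΣP(t=1)Q(t=0) = 7236.72×6 + 267.63×5 = 43420.32 + 1338.15 = 44758.47
ΣP(t=0)Q(t=0) = 5587.42×6 + 211.63×5 = 33524.52 + 1058.15 = 34582.67
link = 44758.47/34582.67 = 1.294246
Link t=1→t=2:
ΣP(t=2)Q(t=1) = 6711.89×7 + 227.15×6 = 46983.23 + 1362.9 = 48346.13
ΣP(t=1)Q(t=1) = 7236.72×7 + 267.63×6 = 50657.04 + 1605.78 = 52262.82
link = 48346.13/52262.82 = 0.925058
Link t=2→t=3:
ΣP(t=3)Q(t=2) = 5514.63×8 + 232.99×7 = 44117.04 + 1630.93 = 45747.97
ΣP(t=2)Q(t=2) = 6711.89×8 + 227.15×7 = 53695.12 + 1590.05 = 55285.17
link = 45747.97/55285.17 = 0.827491
Chained index = 100 × 1.294246 × 0.925058 × 0.827491 = 99.0715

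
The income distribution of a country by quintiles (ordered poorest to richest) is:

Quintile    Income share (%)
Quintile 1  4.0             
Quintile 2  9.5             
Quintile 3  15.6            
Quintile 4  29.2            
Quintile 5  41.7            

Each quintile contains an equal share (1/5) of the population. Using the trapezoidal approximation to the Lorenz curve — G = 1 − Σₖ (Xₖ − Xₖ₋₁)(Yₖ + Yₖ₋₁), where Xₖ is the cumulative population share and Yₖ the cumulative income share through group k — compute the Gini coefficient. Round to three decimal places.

0.380

Cumulative income shares Yₖ: 0.0400, 0.1350, 0.2910, 0.5830, 1.0000
Σ (Xₖ−Xₖ₋₁)(Yₖ+Yₖ₋₁) = (1/5)(0.0400+0.0000) + (1/5)(0.1350+0.0400) + (1/5)(0.2910+0.1350) + (1/5)(0.5830+0.2910) + (1/5)(1.0000+0.5830)
  = 0.0080 + 0.0350 + 0.0852 + 0.1748 + 0.3166 = 0.6196
G = 1 − 0.6196 = 0.3804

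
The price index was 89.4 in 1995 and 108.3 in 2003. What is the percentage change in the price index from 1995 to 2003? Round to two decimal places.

21.14%

Change = (108.3 − 89.4) / 89.4 × 100
       = 18.9 / 89.4 × 100 = 21.1409%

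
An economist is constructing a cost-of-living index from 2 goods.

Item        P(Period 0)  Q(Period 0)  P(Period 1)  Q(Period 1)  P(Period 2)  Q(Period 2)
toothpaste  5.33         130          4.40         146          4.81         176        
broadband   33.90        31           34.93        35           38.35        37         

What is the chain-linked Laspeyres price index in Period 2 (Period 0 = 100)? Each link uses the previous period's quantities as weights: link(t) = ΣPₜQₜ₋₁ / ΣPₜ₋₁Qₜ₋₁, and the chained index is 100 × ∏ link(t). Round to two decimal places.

Link Period 0→Period 1:
ΣP(Period 1)Q(Period 0) = 4.40×130 + 34.93×31 = 572 + 1082.83 = 1654.83
ΣP(Period 0)Q(Period 0) = 5.33×130 + 33.90×31 = 692.9 + 1050.9 = 1743.8
link = 1654.83/1743.8 = 0.948979
Link Period 1→Period 2:
ΣP(Period 2)Q(Period 1) = 4.81×146 + 38.35×35 = 702.26 + 1342.25 = 2044.51
ΣP(Period 1)Q(Period 1) = 4.40×146 + 34.93×35 = 642.4 + 1222.55 = 1864.95
link = 2044.51/1864.95 = 1.096281
Chained index = 100 × 0.948979 × 1.096281 = 104.0348

104.03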